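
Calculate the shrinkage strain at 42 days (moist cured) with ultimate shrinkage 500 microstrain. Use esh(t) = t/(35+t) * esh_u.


esh(42) = 42 / (35 + 42) * 500
= 42 / 77 * 500
= 272.7 microstrain

272.7


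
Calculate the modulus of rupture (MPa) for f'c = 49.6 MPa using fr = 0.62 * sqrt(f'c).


fr = 0.62 * sqrt(49.6)
= 4.366 MPa

4.366


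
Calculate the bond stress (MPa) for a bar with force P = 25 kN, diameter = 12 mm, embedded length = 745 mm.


u = P / (pi * db * ld)
= 25 * 1000 / (pi * 12 * 745)
= 0.89 MPa

0.89


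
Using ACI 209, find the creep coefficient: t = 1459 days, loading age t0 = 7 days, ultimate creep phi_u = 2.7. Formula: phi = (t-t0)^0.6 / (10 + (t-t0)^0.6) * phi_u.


dt = 1459 - 7 = 1452
phi = 1452^0.6 / (10 + 1452^0.6) * 2.7
= 2.396

2.396


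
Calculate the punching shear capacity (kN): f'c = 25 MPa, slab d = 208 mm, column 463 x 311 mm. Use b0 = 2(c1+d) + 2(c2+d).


b0 = 2*(463 + 208) + 2*(311 + 208) = 2380 mm
Vc = 0.33 * sqrt(25) * 2380 * 208 / 1000
= 816.82 kN

816.82


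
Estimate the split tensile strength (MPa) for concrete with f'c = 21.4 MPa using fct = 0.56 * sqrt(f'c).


fct = 0.56 * sqrt(21.4)
= 0.56 * 4.626
= 2.591 MPa

2.591


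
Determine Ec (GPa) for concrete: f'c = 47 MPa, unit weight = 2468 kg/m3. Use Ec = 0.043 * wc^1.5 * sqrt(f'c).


Ec = 0.043 * 2468^1.5 * sqrt(47) / 1000
= 36.14 GPa

36.14


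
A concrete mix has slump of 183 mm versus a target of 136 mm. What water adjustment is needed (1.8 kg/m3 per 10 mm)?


Difference = 136 - 183 = -47 mm
Water adjustment = -47 * 1.8 / 10 = -8.5 kg/m3

-8.5


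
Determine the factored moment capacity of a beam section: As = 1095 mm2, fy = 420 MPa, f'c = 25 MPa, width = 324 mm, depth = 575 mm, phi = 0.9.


a = As * fy / (0.85 * f'c * b)
= 1095 * 420 / (0.85 * 25 * 324)
= 66.7974 mm
Mn = As * fy * (d - a/2) / 10^6
= 249.0824 kN-m
phi*Mn = 0.9 * 249.0824 = 224.17 kN-m

224.17


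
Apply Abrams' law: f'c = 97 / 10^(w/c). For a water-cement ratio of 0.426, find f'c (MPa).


f'c = 97 / 10^0.426
= 97 / 2.667
= 36.37 MPa

36.37


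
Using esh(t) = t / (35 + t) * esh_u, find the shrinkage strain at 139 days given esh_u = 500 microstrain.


esh(139) = 139 / (35 + 139) * 500
= 139 / 174 * 500
= 399.4 microstrain

399.4


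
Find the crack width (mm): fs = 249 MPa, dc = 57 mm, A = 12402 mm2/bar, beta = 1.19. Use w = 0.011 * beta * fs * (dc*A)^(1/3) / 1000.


w = 0.011 * beta * fs * (dc * A)^(1/3) / 1000
= 0.011 * 1.19 * 249 * (57 * 12402)^(1/3) / 1000
= 0.29 mm

0.29


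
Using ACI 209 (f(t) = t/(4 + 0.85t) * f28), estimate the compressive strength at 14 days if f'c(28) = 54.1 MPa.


f(14) = 14 / (4 + 0.85 * 14) * 54.1
= 14 / 15.9 * 54.1
= 47.64 MPa

47.64


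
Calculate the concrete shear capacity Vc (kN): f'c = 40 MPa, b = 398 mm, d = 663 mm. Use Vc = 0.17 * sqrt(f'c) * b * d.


Vc = 0.17 * sqrt(40) * 398 * 663 / 1000
= 283.71 kN

283.71


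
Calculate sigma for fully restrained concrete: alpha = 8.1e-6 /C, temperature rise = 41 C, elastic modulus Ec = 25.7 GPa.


sigma = alpha * dT * Ec
= 8.1e-6 * 41 * 25.7 * 1000
= 8.535 MPa

8.535


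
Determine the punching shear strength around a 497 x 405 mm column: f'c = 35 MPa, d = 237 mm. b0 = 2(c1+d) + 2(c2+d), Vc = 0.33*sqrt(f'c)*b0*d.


b0 = 2*(497 + 237) + 2*(405 + 237) = 2752 mm
Vc = 0.33 * sqrt(35) * 2752 * 237 / 1000
= 1273.34 kN

1273.34


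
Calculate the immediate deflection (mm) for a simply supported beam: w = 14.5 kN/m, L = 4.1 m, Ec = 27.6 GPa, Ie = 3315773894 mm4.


Convert: L = 4.1 m = 4100 mm, Ec = 27.6 GPa = 27600 MPa
delta = 5 * 14.5 * 4100^4 / (384 * 27600 * 3315773894)
= 0.58 mm

0.58


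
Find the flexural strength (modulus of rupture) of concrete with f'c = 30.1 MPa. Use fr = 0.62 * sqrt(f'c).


fr = 0.62 * sqrt(30.1)
= 3.402 MPa

3.402


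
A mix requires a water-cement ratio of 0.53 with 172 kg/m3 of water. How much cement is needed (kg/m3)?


Cement = water / (w/c)
= 172 / 0.53
= 324.5 kg/m3

324.5


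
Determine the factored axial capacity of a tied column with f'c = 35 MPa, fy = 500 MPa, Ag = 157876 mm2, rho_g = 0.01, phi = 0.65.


Ast = rho * Ag = 0.01 * 157876 = 1578.76 mm2
phi*Pn = 0.65 * 0.80 * (0.85 * 35 * (157876 - 1578.76) + 500 * 1578.76) / 1000
= 2828.4 kN

2828.4


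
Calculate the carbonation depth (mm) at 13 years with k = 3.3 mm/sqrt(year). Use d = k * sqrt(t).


depth = k * sqrt(t)
= 3.3 * sqrt(13)
= 11.9 mm

11.9


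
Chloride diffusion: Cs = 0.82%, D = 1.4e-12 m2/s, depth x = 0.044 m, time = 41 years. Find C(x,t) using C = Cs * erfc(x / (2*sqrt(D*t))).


t_seconds = 41 * 365.25 * 24 * 3600 = 1293861600.0 s
arg = 0.044 / (2 * sqrt(1.4e-12 * 1293861600.0))
= 0.5169
erfc(0.5169) = 0.4648
C = 0.82 * 0.4648 = 0.3811%

0.3811


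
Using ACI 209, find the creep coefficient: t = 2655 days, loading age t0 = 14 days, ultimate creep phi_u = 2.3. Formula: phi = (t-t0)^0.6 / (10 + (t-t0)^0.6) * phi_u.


dt = 2655 - 14 = 2641
phi = 2641^0.6 / (10 + 2641^0.6) * 2.3
= 2.113

2.113


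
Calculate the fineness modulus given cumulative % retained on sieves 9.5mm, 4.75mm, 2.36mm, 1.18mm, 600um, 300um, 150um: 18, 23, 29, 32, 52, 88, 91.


FM = sum(cumulative % retained) / 100
= 333 / 100
= 3.33

3.33


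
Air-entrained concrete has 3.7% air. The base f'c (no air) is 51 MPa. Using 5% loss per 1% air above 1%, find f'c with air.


Strength loss = (3.7 - 1) * 5 = 13.5%
f'c = 51 * (1 - 13.5/100)
= 44.12 MPa

44.12


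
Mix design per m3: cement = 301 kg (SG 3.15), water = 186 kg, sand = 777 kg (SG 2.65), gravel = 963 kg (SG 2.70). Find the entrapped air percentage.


Vol cement = 301 / (3.15 * 1000) = 0.095556 m3
Vol water = 186 / 1000 = 0.186 m3
Vol sand = 777 / (2.65 * 1000) = 0.293208 m3
Vol gravel = 963 / (2.70 * 1000) = 0.356667 m3
Total solid + water volume = 0.93143 m3
Air = (1 - 0.93143) * 100 = 6.86%

6.86


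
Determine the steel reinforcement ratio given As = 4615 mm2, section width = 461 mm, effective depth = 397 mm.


rho = As / (b * d)
= 4615 / (461 * 397)
= 0.0252

0.0252


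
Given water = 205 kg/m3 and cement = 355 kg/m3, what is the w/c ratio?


w/c = water / cement
w/c = 205 / 355 = 0.577

0.577


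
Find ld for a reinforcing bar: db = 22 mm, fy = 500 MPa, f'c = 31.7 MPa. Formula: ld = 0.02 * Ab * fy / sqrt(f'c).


Ab = pi * 22^2 / 4 = 380.133 mm2
ld = 0.02 * 380.133 * 500 / sqrt(31.7)
= 675.2 mm

675.2


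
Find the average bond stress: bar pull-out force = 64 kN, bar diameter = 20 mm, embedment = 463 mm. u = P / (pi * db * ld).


u = P / (pi * db * ld)
= 64 * 1000 / (pi * 20 * 463)
= 2.2 MPa

2.2


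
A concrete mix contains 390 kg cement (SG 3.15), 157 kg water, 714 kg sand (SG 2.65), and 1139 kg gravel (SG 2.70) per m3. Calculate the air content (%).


Vol cement = 390 / (3.15 * 1000) = 0.12381 m3
Vol water = 157 / 1000 = 0.157 m3
Vol sand = 714 / (2.65 * 1000) = 0.269434 m3
Vol gravel = 1139 / (2.70 * 1000) = 0.421852 m3
Total solid + water volume = 0.972095 m3
Air = (1 - 0.972095) * 100 = 2.79%

2.79


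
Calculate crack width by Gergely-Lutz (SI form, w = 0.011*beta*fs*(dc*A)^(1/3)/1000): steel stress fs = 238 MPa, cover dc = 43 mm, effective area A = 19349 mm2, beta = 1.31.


w = 0.011 * beta * fs * (dc * A)^(1/3) / 1000
= 0.011 * 1.31 * 238 * (43 * 19349)^(1/3) / 1000
= 0.323 mm

0.323


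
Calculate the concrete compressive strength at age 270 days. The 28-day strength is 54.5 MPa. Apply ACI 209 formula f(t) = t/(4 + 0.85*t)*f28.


f(270) = 270 / (4 + 0.85 * 270) * 54.5
= 270 / 233.5 * 54.5
= 63.02 MPa

63.02


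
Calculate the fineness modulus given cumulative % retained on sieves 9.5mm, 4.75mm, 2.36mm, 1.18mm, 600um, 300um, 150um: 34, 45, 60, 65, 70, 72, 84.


FM = sum(cumulative % retained) / 100
= 430 / 100
= 4.3

4.3


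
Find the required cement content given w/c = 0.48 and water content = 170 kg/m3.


Cement = water / (w/c)
= 170 / 0.48
= 354.2 kg/m3

354.2


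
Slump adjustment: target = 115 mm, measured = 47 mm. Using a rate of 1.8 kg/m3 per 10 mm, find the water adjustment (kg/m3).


Difference = 115 - 47 = 68 mm
Water adjustment = 68 * 1.8 / 10 = 12.2 kg/m3

12.2


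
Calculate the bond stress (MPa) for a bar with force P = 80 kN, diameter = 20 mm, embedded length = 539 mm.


u = P / (pi * db * ld)
= 80 * 1000 / (pi * 20 * 539)
= 2.362 MPa

2.362


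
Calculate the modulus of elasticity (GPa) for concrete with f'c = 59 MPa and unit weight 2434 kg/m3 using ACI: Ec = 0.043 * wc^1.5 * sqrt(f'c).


Ec = 0.043 * 2434^1.5 * sqrt(59) / 1000
= 39.66 GPa

39.66


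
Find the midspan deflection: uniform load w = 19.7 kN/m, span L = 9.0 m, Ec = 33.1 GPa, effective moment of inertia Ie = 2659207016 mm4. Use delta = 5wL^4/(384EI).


Convert: L = 9.0 m = 9000 mm, Ec = 33.1 GPa = 33100 MPa
delta = 5 * 19.7 * 9000^4 / (384 * 33100 * 2659207016)
= 19.12 mm

19.12


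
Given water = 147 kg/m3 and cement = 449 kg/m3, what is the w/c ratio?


w/c = water / cement
w/c = 147 / 449 = 0.327

0.327


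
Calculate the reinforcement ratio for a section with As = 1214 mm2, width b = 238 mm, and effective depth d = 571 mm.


rho = As / (b * d)
= 1214 / (238 * 571)
= 0.0089

0.0089


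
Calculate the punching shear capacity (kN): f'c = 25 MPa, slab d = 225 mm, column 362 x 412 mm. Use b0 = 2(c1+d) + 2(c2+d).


b0 = 2*(362 + 225) + 2*(412 + 225) = 2448 mm
Vc = 0.33 * sqrt(25) * 2448 * 225 / 1000
= 908.82 kN

908.82


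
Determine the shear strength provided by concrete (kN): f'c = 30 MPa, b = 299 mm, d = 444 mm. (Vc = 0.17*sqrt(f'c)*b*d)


Vc = 0.17 * sqrt(30) * 299 * 444 / 1000
= 123.61 kN

123.61


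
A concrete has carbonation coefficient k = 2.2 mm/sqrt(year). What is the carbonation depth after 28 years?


depth = k * sqrt(t)
= 2.2 * sqrt(28)
= 11.64 mm

11.64


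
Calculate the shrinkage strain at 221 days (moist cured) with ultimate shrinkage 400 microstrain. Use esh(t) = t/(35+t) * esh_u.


esh(221) = 221 / (35 + 221) * 400
= 221 / 256 * 400
= 345.3 microstrain

345.3


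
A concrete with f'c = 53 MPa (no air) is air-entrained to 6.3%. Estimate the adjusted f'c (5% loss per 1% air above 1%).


Strength loss = (6.3 - 1) * 5 = 26.5%
f'c = 53 * (1 - 26.5/100)
= 38.95 MPa

38.95


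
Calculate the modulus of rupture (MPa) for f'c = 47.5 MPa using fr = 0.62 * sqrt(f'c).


fr = 0.62 * sqrt(47.5)
= 4.273 MPa

4.273


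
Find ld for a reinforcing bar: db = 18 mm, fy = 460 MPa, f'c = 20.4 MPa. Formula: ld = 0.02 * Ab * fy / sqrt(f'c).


Ab = pi * 18^2 / 4 = 254.469 mm2
ld = 0.02 * 254.469 * 460 / sqrt(20.4)
= 518.3 mm

518.3


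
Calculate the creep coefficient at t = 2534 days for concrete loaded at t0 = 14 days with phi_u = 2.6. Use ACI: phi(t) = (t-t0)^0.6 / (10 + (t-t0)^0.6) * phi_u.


dt = 2534 - 14 = 2520
phi = 2520^0.6 / (10 + 2520^0.6) * 2.6
= 2.383

2.383


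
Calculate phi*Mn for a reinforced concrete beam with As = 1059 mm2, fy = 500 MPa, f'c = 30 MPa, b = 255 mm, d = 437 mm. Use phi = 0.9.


a = As * fy / (0.85 * f'c * b)
= 1059 * 500 / (0.85 * 30 * 255)
= 81.4302 mm
Mn = As * fy * (d - a/2) / 10^6
= 209.8328 kN-m
phi*Mn = 0.9 * 209.8328 = 188.85 kN-m

188.85


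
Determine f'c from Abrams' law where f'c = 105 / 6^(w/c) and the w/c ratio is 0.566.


f'c = 105 / 6^0.566
= 105 / 2.757
= 38.09 MPa

38.09


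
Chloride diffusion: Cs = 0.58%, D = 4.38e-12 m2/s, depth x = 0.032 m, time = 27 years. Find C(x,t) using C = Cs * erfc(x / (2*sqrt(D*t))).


t_seconds = 27 * 365.25 * 24 * 3600 = 852055200.0 s
arg = 0.032 / (2 * sqrt(4.38e-12 * 852055200.0))
= 0.2619
erfc(0.2619) = 0.7111
C = 0.58 * 0.7111 = 0.4124%

0.4124


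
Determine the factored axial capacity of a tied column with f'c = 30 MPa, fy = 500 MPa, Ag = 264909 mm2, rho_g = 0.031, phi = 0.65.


Ast = rho * Ag = 0.031 * 264909 = 8212.179 mm2
phi*Pn = 0.65 * 0.80 * (0.85 * 30 * (264909 - 8212.179) + 500 * 8212.179) / 1000
= 5538.97 kN

5538.97


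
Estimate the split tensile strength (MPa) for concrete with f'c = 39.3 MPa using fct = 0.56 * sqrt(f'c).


fct = 0.56 * sqrt(39.3)
= 0.56 * 6.269
= 3.511 MPa

3.511


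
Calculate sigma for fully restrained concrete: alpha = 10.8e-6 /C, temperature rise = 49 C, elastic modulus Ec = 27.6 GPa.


sigma = alpha * dT * Ec
= 10.8e-6 * 49 * 27.6 * 1000
= 14.606 MPa

14.606


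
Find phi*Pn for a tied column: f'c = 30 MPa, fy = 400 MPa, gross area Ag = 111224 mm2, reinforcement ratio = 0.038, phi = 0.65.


Ast = rho * Ag = 0.038 * 111224 = 4226.512 mm2
phi*Pn = 0.65 * 0.80 * (0.85 * 30 * (111224 - 4226.512) + 400 * 4226.512) / 1000
= 2297.9 kN

2297.9


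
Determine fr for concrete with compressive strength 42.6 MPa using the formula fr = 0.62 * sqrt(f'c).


fr = 0.62 * sqrt(42.6)
= 4.047 MPa

4.047


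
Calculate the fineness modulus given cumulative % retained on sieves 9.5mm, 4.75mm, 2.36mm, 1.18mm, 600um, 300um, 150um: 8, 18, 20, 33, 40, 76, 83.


FM = sum(cumulative % retained) / 100
= 278 / 100
= 2.78

2.78


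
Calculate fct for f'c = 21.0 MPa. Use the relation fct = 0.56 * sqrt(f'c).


fct = 0.56 * sqrt(21.0)
= 0.56 * 4.583
= 2.566 MPa

2.566


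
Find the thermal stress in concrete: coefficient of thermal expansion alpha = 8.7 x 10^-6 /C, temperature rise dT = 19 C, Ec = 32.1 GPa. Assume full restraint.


sigma = alpha * dT * Ec
= 8.7e-6 * 19 * 32.1 * 1000
= 5.306 MPa

5.306


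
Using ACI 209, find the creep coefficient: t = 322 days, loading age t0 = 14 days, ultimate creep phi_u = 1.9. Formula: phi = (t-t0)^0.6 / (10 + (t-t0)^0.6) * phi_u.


dt = 322 - 14 = 308
phi = 308^0.6 / (10 + 308^0.6) * 1.9
= 1.438

1.438


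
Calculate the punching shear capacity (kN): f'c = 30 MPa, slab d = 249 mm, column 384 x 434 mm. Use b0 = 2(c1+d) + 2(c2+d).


b0 = 2*(384 + 249) + 2*(434 + 249) = 2632 mm
Vc = 0.33 * sqrt(30) * 2632 * 249 / 1000
= 1184.57 kN

1184.57


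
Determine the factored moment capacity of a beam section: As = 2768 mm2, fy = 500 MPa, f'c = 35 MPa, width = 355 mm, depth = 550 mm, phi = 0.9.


a = As * fy / (0.85 * f'c * b)
= 2768 * 500 / (0.85 * 35 * 355)
= 131.0451 mm
Mn = As * fy * (d - a/2) / 10^6
= 670.5168 kN-m
phi*Mn = 0.9 * 670.5168 = 603.47 kN-m

603.47


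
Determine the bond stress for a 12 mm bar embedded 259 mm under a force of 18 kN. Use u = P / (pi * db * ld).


u = P / (pi * db * ld)
= 18 * 1000 / (pi * 12 * 259)
= 1.843 MPa

1.843


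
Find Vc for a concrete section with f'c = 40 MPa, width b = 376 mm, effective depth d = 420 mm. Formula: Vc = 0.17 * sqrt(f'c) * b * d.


Vc = 0.17 * sqrt(40) * 376 * 420 / 1000
= 169.79 kN

169.79


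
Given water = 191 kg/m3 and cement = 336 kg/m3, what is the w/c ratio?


w/c = water / cement
w/c = 191 / 336 = 0.568

0.568


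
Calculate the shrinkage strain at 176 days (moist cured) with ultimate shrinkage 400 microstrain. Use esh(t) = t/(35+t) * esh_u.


esh(176) = 176 / (35 + 176) * 400
= 176 / 211 * 400
= 333.6 microstrain

333.6


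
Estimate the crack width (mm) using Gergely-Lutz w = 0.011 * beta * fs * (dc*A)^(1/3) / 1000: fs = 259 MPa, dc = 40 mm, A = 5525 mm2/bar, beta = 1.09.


w = 0.011 * beta * fs * (dc * A)^(1/3) / 1000
= 0.011 * 1.09 * 259 * (40 * 5525)^(1/3) / 1000
= 0.188 mm

0.188


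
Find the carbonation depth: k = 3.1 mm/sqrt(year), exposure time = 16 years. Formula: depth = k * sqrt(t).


depth = k * sqrt(t)
= 3.1 * sqrt(16)
= 12.4 mm

12.4


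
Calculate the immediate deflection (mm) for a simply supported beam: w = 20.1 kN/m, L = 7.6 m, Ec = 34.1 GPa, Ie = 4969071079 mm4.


Convert: L = 7.6 m = 7600 mm, Ec = 34.1 GPa = 34100 MPa
delta = 5 * 20.1 * 7600^4 / (384 * 34100 * 4969071079)
= 5.15 mm

5.15


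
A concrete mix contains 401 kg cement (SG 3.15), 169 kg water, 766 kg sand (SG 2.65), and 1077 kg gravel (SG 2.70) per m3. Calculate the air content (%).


Vol cement = 401 / (3.15 * 1000) = 0.127302 m3
Vol water = 169 / 1000 = 0.169 m3
Vol sand = 766 / (2.65 * 1000) = 0.289057 m3
Vol gravel = 1077 / (2.70 * 1000) = 0.398889 m3
Total solid + water volume = 0.984247 m3
Air = (1 - 0.984247) * 100 = 1.58%

1.58


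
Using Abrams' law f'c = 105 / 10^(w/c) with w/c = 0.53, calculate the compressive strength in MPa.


f'c = 105 / 10^0.53
= 105 / 3.388
= 30.99 MPa

30.99


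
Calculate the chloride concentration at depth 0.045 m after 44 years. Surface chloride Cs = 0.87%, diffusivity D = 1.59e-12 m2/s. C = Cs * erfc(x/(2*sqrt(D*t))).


t_seconds = 44 * 365.25 * 24 * 3600 = 1388534400.0 s
arg = 0.045 / (2 * sqrt(1.59e-12 * 1388534400.0))
= 0.4789
erfc(0.4789) = 0.4983
C = 0.87 * 0.4983 = 0.4335%

0.4335


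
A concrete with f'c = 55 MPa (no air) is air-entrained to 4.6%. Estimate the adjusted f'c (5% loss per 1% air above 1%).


Strength loss = (4.6 - 1) * 5 = 18.0%
f'c = 55 * (1 - 18.0/100)
= 45.1 MPa

45.1


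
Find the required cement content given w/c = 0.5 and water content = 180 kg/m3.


Cement = water / (w/c)
= 180 / 0.5
= 360.0 kg/m3

360.0


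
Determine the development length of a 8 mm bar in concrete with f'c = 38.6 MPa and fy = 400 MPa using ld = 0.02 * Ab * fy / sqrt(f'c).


Ab = pi * 8^2 / 4 = 50.265 mm2
ld = 0.02 * 50.265 * 400 / sqrt(38.6)
= 64.7 mm

64.7


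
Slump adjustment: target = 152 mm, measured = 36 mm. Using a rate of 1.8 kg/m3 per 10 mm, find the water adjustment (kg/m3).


Difference = 152 - 36 = 116 mm
Water adjustment = 116 * 1.8 / 10 = 20.9 kg/m3

20.9


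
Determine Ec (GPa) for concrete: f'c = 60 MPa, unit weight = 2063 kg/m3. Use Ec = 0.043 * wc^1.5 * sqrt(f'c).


Ec = 0.043 * 2063^1.5 * sqrt(60) / 1000
= 31.21 GPa

31.21


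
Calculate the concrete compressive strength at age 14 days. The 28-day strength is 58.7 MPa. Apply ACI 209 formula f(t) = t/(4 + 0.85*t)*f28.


f(14) = 14 / (4 + 0.85 * 14) * 58.7
= 14 / 15.9 * 58.7
= 51.69 MPa

51.69


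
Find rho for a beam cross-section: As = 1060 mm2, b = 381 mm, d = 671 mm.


rho = As / (b * d)
= 1060 / (381 * 671)
= 0.0041

0.0041


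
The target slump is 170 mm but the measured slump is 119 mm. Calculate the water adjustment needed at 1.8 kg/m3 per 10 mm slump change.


Difference = 170 - 119 = 51 mm
Water adjustment = 51 * 1.8 / 10 = 9.2 kg/m3

9.2


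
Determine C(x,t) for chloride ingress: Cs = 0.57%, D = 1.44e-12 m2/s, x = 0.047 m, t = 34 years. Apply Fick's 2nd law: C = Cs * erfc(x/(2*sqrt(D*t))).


t_seconds = 34 * 365.25 * 24 * 3600 = 1072958400.0 s
arg = 0.047 / (2 * sqrt(1.44e-12 * 1072958400.0))
= 0.5979
erfc(0.5979) = 0.3978
C = 0.57 * 0.3978 = 0.2268%

0.2268


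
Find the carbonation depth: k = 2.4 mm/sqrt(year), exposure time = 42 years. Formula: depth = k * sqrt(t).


depth = k * sqrt(t)
= 2.4 * sqrt(42)
= 15.55 mm

15.55


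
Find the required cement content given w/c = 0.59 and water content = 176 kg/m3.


Cement = water / (w/c)
= 176 / 0.59
= 298.3 kg/m3

298.3


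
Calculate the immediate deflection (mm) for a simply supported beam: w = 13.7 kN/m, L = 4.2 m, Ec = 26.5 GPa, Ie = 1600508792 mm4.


Convert: L = 4.2 m = 4200 mm, Ec = 26.5 GPa = 26500 MPa
delta = 5 * 13.7 * 4200^4 / (384 * 26500 * 1600508792)
= 1.31 mm

1.31


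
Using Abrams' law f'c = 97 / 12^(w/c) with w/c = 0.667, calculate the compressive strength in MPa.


f'c = 97 / 12^0.667
= 97 / 5.246
= 18.49 MPa

18.49


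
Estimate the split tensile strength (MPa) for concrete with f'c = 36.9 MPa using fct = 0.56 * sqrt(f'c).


fct = 0.56 * sqrt(36.9)
= 0.56 * 6.075
= 3.402 MPa

3.402


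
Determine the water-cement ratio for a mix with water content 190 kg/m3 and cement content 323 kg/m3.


w/c = water / cement
w/c = 190 / 323 = 0.588

0.588


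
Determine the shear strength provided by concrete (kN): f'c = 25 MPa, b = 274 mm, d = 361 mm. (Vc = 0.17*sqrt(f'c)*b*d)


Vc = 0.17 * sqrt(25) * 274 * 361 / 1000
= 84.08 kN

84.08


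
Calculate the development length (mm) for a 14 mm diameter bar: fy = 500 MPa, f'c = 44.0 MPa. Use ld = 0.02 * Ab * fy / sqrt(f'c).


Ab = pi * 14^2 / 4 = 153.938 mm2
ld = 0.02 * 153.938 * 500 / sqrt(44.0)
= 232.1 mm

232.1


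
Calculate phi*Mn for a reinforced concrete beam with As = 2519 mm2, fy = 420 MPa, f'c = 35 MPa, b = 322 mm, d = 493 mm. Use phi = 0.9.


a = As * fy / (0.85 * f'c * b)
= 2519 * 420 / (0.85 * 35 * 322)
= 110.4421 mm
Mn = As * fy * (d - a/2) / 10^6
= 463.1614 kN-m
phi*Mn = 0.9 * 463.1614 = 416.85 kN-m

416.85


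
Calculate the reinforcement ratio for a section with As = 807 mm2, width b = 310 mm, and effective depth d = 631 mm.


rho = As / (b * d)
= 807 / (310 * 631)
= 0.0041

0.0041


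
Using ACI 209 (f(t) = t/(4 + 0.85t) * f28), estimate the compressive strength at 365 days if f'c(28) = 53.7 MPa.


f(365) = 365 / (4 + 0.85 * 365) * 53.7
= 365 / 314.25 * 53.7
= 62.37 MPa

62.37


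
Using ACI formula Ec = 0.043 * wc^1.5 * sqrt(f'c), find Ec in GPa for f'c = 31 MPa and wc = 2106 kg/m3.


Ec = 0.043 * 2106^1.5 * sqrt(31) / 1000
= 23.14 GPa

23.14


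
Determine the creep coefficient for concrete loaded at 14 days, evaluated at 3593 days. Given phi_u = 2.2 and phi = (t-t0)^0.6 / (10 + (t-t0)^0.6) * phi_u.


dt = 3593 - 14 = 3579
phi = 3579^0.6 / (10 + 3579^0.6) * 2.2
= 2.049

2.049


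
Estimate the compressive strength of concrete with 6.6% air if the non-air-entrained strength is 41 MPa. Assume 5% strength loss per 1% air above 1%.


Strength loss = (6.6 - 1) * 5 = 28.0%
f'c = 41 * (1 - 28.0/100)
= 29.52 MPa

29.52


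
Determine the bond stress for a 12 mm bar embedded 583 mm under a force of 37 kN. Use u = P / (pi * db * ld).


u = P / (pi * db * ld)
= 37 * 1000 / (pi * 12 * 583)
= 1.683 MPa

1.683


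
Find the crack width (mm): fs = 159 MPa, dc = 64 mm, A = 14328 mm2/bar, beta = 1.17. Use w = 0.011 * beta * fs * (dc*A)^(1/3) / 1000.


w = 0.011 * beta * fs * (dc * A)^(1/3) / 1000
= 0.011 * 1.17 * 159 * (64 * 14328)^(1/3) / 1000
= 0.199 mm

0.199


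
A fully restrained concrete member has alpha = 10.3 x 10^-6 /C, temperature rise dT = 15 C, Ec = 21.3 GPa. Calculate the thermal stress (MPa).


sigma = alpha * dT * Ec
= 10.3e-6 * 15 * 21.3 * 1000
= 3.291 MPa

3.291


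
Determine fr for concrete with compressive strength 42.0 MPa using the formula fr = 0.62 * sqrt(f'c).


fr = 0.62 * sqrt(42.0)
= 4.018 MPa

4.018


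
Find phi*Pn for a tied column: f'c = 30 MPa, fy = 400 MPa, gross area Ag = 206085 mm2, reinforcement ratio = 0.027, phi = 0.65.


Ast = rho * Ag = 0.027 * 206085 = 5564.295 mm2
phi*Pn = 0.65 * 0.80 * (0.85 * 30 * (206085 - 5564.295) + 400 * 5564.295) / 1000
= 3816.28 kN

3816.28


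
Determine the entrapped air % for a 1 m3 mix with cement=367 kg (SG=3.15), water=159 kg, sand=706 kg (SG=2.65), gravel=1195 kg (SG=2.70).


Vol cement = 367 / (3.15 * 1000) = 0.116508 m3
Vol water = 159 / 1000 = 0.159 m3
Vol sand = 706 / (2.65 * 1000) = 0.266415 m3
Vol gravel = 1195 / (2.70 * 1000) = 0.442593 m3
Total solid + water volume = 0.984516 m3
Air = (1 - 0.984516) * 100 = 1.55%

1.55


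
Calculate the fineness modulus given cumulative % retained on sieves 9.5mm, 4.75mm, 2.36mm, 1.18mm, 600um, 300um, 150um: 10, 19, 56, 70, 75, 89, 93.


FM = sum(cumulative % retained) / 100
= 412 / 100
= 4.12

4.12


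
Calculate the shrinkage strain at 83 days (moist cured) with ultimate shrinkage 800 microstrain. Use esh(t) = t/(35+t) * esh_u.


esh(83) = 83 / (35 + 83) * 800
= 83 / 118 * 800
= 562.7 microstrain

562.7


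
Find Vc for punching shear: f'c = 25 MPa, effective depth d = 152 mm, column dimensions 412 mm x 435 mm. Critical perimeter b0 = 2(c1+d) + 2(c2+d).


b0 = 2*(412 + 152) + 2*(435 + 152) = 2302 mm
Vc = 0.33 * sqrt(25) * 2302 * 152 / 1000
= 577.34 kN

577.34


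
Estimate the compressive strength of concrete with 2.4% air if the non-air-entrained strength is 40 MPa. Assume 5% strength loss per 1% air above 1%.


Strength loss = (2.4 - 1) * 5 = 7.0%
f'c = 40 * (1 - 7.0/100)
= 37.2 MPa

37.2


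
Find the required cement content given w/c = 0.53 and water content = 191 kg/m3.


Cement = water / (w/c)
= 191 / 0.53
= 360.4 kg/m3

360.4


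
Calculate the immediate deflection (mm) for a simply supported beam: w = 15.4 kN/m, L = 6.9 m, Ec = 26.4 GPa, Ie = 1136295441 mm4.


Convert: L = 6.9 m = 6900 mm, Ec = 26.4 GPa = 26400 MPa
delta = 5 * 15.4 * 6900^4 / (384 * 26400 * 1136295441)
= 15.15 mm

15.15


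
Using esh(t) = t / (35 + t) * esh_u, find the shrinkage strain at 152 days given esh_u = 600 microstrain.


esh(152) = 152 / (35 + 152) * 600
= 152 / 187 * 600
= 487.7 microstrain

487.7


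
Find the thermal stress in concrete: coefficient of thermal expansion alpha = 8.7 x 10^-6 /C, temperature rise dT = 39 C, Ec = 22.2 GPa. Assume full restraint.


sigma = alpha * dT * Ec
= 8.7e-6 * 39 * 22.2 * 1000
= 7.532 MPa

7.532


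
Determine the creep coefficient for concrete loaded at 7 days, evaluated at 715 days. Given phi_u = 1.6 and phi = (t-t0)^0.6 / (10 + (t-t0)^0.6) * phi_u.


dt = 715 - 7 = 708
phi = 708^0.6 / (10 + 708^0.6) * 1.6
= 1.339

1.339


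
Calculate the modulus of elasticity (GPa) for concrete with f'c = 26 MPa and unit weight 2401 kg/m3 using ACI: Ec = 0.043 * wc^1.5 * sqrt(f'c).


Ec = 0.043 * 2401^1.5 * sqrt(26) / 1000
= 25.8 GPa

25.8


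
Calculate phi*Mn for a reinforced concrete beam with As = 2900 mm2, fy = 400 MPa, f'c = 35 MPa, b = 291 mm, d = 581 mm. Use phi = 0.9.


a = As * fy / (0.85 * f'c * b)
= 2900 * 400 / (0.85 * 35 * 291)
= 133.9917 mm
Mn = As * fy * (d - a/2) / 10^6
= 596.2448 kN-m
phi*Mn = 0.9 * 596.2448 = 536.62 kN-m

536.62


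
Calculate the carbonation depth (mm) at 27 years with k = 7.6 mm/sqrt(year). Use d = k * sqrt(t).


depth = k * sqrt(t)
= 7.6 * sqrt(27)
= 39.49 mm

39.49


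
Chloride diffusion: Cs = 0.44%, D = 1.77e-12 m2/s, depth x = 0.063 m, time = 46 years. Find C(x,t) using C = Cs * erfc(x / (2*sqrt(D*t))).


t_seconds = 46 * 365.25 * 24 * 3600 = 1451649600.0 s
arg = 0.063 / (2 * sqrt(1.77e-12 * 1451649600.0))
= 0.6214
erfc(0.6214) = 0.3795
C = 0.44 * 0.3795 = 0.167%

0.167


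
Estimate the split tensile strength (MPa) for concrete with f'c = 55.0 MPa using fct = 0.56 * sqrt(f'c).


fct = 0.56 * sqrt(55.0)
= 0.56 * 7.416
= 4.153 MPa

4.153


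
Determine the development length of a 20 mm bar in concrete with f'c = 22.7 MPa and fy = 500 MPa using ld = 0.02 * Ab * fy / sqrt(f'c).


Ab = pi * 20^2 / 4 = 314.159 mm2
ld = 0.02 * 314.159 * 500 / sqrt(22.7)
= 659.4 mm

659.4


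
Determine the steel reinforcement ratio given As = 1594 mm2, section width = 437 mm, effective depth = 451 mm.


rho = As / (b * d)
= 1594 / (437 * 451)
= 0.0081

0.0081


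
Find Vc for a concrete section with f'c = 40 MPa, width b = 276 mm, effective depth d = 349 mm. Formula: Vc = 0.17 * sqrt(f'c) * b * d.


Vc = 0.17 * sqrt(40) * 276 * 349 / 1000
= 103.57 kN

103.57


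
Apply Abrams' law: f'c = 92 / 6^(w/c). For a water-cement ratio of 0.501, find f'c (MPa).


f'c = 92 / 6^0.501
= 92 / 2.454
= 37.49 MPa

37.49


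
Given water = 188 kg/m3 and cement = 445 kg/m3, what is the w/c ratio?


w/c = water / cement
w/c = 188 / 445 = 0.422

0.422


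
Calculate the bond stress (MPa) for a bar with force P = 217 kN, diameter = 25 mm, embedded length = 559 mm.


u = P / (pi * db * ld)
= 217 * 1000 / (pi * 25 * 559)
= 4.943 MPa

4.943


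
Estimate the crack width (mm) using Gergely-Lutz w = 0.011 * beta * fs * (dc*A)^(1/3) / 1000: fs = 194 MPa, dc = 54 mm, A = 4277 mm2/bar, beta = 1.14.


w = 0.011 * beta * fs * (dc * A)^(1/3) / 1000
= 0.011 * 1.14 * 194 * (54 * 4277)^(1/3) / 1000
= 0.149 mm

0.149


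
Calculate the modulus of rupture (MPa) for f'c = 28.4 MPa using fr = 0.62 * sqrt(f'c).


fr = 0.62 * sqrt(28.4)
= 3.304 MPa

3.304


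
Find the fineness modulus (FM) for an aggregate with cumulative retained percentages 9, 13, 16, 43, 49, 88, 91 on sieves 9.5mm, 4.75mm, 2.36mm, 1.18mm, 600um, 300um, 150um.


FM = sum(cumulative % retained) / 100
= 309 / 100
= 3.09

3.09


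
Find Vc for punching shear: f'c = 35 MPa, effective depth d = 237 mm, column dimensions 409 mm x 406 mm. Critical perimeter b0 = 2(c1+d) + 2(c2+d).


b0 = 2*(409 + 237) + 2*(406 + 237) = 2578 mm
Vc = 0.33 * sqrt(35) * 2578 * 237 / 1000
= 1192.83 kN

1192.83


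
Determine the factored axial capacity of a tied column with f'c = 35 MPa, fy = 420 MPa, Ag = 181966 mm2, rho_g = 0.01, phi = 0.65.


Ast = rho * Ag = 0.01 * 181966 = 1819.66 mm2
phi*Pn = 0.65 * 0.80 * (0.85 * 35 * (181966 - 1819.66) + 420 * 1819.66) / 1000
= 3184.28 kN

3184.28


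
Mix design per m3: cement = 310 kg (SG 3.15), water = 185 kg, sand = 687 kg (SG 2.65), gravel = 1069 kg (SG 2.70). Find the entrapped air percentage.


Vol cement = 310 / (3.15 * 1000) = 0.098413 m3
Vol water = 185 / 1000 = 0.185 m3
Vol sand = 687 / (2.65 * 1000) = 0.259245 m3
Vol gravel = 1069 / (2.70 * 1000) = 0.395926 m3
Total solid + water volume = 0.938584 m3
Air = (1 - 0.938584) * 100 = 6.14%

6.14


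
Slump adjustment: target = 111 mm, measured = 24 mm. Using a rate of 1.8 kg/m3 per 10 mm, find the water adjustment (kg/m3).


Difference = 111 - 24 = 87 mm
Water adjustment = 87 * 1.8 / 10 = 15.7 kg/m3

15.7


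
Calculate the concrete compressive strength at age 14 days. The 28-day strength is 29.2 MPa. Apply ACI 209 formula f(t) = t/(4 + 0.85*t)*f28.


f(14) = 14 / (4 + 0.85 * 14) * 29.2
= 14 / 15.9 * 29.2
= 25.71 MPa

25.71


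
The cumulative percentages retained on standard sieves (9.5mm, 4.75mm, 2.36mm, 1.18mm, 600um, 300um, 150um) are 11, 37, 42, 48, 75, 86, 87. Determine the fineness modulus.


FM = sum(cumulative % retained) / 100
= 386 / 100
= 3.86

3.86


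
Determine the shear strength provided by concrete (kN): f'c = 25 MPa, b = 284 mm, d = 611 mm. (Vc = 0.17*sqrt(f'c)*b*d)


Vc = 0.17 * sqrt(25) * 284 * 611 / 1000
= 147.5 kN

147.5


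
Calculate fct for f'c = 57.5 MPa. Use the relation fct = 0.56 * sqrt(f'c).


fct = 0.56 * sqrt(57.5)
= 0.56 * 7.583
= 4.246 MPa

4.246


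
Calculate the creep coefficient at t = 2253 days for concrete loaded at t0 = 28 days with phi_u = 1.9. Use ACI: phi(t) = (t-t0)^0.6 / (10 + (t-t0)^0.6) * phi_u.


dt = 2253 - 28 = 2225
phi = 2225^0.6 / (10 + 2225^0.6) * 1.9
= 1.73

1.73


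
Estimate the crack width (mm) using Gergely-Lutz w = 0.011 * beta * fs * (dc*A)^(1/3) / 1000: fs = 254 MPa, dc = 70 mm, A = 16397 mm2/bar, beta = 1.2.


w = 0.011 * beta * fs * (dc * A)^(1/3) / 1000
= 0.011 * 1.2 * 254 * (70 * 16397)^(1/3) / 1000
= 0.351 mm

0.351


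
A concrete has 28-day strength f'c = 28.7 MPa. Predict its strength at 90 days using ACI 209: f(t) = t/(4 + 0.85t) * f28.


f(90) = 90 / (4 + 0.85 * 90) * 28.7
= 90 / 80.5 * 28.7
= 32.09 MPa

32.09


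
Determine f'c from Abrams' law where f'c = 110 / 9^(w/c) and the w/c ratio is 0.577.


f'c = 110 / 9^0.577
= 110 / 3.553
= 30.96 MPa

30.96


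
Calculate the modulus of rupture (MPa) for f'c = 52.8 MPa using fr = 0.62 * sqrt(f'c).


fr = 0.62 * sqrt(52.8)
= 4.505 MPa

4.505


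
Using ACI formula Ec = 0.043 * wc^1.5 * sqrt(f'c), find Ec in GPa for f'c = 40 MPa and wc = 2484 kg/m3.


Ec = 0.043 * 2484^1.5 * sqrt(40) / 1000
= 33.67 GPa

33.67


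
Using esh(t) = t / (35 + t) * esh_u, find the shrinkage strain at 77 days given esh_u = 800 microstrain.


esh(77) = 77 / (35 + 77) * 800
= 77 / 112 * 800
= 550.0 microstrain

550.0


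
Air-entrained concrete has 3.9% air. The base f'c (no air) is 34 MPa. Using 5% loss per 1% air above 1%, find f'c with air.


Strength loss = (3.9 - 1) * 5 = 14.5%
f'c = 34 * (1 - 14.5/100)
= 29.07 MPa

29.07


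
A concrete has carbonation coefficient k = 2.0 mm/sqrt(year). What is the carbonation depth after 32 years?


depth = k * sqrt(t)
= 2.0 * sqrt(32)
= 11.31 mm

11.31


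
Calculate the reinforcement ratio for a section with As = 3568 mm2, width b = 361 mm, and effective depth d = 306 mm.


rho = As / (b * d)
= 3568 / (361 * 306)
= 0.0323

0.0323


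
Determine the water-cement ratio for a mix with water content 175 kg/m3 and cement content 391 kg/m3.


w/c = water / cement
w/c = 175 / 391 = 0.448

0.448


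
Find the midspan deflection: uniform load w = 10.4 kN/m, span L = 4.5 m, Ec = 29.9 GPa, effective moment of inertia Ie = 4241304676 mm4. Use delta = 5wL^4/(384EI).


Convert: L = 4.5 m = 4500 mm, Ec = 29.9 GPa = 29900 MPa
delta = 5 * 10.4 * 4500^4 / (384 * 29900 * 4241304676)
= 0.44 mm

0.44


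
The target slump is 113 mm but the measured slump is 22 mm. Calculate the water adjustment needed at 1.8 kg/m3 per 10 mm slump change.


Difference = 113 - 22 = 91 mm
Water adjustment = 91 * 1.8 / 10 = 16.4 kg/m3

16.4


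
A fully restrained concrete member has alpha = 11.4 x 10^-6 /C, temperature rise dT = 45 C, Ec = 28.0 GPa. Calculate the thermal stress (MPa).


sigma = alpha * dT * Ec
= 11.4e-6 * 45 * 28.0 * 1000
= 14.364 MPa

14.364


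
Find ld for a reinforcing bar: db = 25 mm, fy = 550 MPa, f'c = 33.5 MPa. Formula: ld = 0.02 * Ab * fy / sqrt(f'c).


Ab = pi * 25^2 / 4 = 490.874 mm2
ld = 0.02 * 490.874 * 550 / sqrt(33.5)
= 932.9 mm

932.9


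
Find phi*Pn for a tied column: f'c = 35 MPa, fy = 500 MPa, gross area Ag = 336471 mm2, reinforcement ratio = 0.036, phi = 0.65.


Ast = rho * Ag = 0.036 * 336471 = 12112.956 mm2
phi*Pn = 0.65 * 0.80 * (0.85 * 35 * (336471 - 12112.956) + 500 * 12112.956) / 1000
= 8167.19 kN

8167.19


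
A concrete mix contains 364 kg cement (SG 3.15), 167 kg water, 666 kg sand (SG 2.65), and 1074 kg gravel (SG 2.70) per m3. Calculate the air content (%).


Vol cement = 364 / (3.15 * 1000) = 0.115556 m3
Vol water = 167 / 1000 = 0.167 m3
Vol sand = 666 / (2.65 * 1000) = 0.251321 m3
Vol gravel = 1074 / (2.70 * 1000) = 0.397778 m3
Total solid + water volume = 0.931654 m3
Air = (1 - 0.931654) * 100 = 6.83%

6.83


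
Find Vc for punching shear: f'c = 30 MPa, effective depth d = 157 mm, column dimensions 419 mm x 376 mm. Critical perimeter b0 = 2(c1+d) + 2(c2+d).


b0 = 2*(419 + 157) + 2*(376 + 157) = 2218 mm
Vc = 0.33 * sqrt(30) * 2218 * 157 / 1000
= 629.41 kN

629.41


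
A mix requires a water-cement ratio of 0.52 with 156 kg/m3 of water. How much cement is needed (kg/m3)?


Cement = water / (w/c)
= 156 / 0.52
= 300.0 kg/m3

300.0


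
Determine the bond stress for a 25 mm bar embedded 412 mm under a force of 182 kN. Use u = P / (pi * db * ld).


u = P / (pi * db * ld)
= 182 * 1000 / (pi * 25 * 412)
= 5.625 MPa

5.625


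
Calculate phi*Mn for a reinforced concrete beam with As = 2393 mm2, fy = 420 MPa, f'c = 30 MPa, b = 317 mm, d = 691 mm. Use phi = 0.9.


a = As * fy / (0.85 * f'c * b)
= 2393 * 420 / (0.85 * 30 * 317)
= 124.3348 mm
Mn = As * fy * (d - a/2) / 10^6
= 632.0145 kN-m
phi*Mn = 0.9 * 632.0145 = 568.81 kN-m

568.81


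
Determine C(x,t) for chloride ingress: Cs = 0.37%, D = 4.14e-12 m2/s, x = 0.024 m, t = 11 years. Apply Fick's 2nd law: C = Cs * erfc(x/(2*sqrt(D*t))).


t_seconds = 11 * 365.25 * 24 * 3600 = 347133600.0 s
arg = 0.024 / (2 * sqrt(4.14e-12 * 347133600.0))
= 0.3165
erfc(0.3165) = 0.6544
C = 0.37 * 0.6544 = 0.2421%

0.2421


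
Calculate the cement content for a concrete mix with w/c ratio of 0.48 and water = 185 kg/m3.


Cement = water / (w/c)
= 185 / 0.48
= 385.4 kg/m3

385.4


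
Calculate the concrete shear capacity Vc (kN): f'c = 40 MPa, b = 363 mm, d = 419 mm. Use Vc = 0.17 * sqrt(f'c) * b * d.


Vc = 0.17 * sqrt(40) * 363 * 419 / 1000
= 163.53 kN

163.53


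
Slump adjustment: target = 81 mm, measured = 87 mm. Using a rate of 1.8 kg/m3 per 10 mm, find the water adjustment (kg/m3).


Difference = 81 - 87 = -6 mm
Water adjustment = -6 * 1.8 / 10 = -1.1 kg/m3

-1.1


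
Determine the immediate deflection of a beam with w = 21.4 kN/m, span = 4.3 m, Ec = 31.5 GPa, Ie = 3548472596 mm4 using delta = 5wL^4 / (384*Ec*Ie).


Convert: L = 4.3 m = 4300 mm, Ec = 31.5 GPa = 31500 MPa
delta = 5 * 21.4 * 4300^4 / (384 * 31500 * 3548472596)
= 0.85 mm

0.85


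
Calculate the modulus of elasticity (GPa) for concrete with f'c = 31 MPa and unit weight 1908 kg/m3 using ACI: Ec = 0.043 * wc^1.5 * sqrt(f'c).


Ec = 0.043 * 1908^1.5 * sqrt(31) / 1000
= 19.95 GPa

19.95


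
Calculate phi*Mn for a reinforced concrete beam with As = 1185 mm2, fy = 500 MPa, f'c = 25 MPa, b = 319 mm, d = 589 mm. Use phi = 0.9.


a = As * fy / (0.85 * f'c * b)
= 1185 * 500 / (0.85 * 25 * 319)
= 87.4055 mm
Mn = As * fy * (d - a/2) / 10^6
= 323.0886 kN-m
phi*Mn = 0.9 * 323.0886 = 290.78 kN-m

290.78


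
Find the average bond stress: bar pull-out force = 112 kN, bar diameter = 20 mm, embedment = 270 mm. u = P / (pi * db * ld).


u = P / (pi * db * ld)
= 112 * 1000 / (pi * 20 * 270)
= 6.602 MPa

6.602


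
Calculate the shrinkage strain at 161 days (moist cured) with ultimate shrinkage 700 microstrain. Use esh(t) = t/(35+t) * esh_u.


esh(161) = 161 / (35 + 161) * 700
= 161 / 196 * 700
= 575.0 microstrain

575.0


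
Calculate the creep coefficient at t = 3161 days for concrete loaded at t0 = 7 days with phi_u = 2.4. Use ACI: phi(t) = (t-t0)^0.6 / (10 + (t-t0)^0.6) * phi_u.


dt = 3161 - 7 = 3154
phi = 3154^0.6 / (10 + 3154^0.6) * 2.4
= 2.223

2.223


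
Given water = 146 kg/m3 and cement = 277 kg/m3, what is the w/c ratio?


w/c = water / cement
w/c = 146 / 277 = 0.527

0.527


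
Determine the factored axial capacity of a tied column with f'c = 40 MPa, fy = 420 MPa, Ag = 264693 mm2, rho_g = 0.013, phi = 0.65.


Ast = rho * Ag = 0.013 * 264693 = 3441.009 mm2
phi*Pn = 0.65 * 0.80 * (0.85 * 40 * (264693 - 3441.009) + 420 * 3441.009) / 1000
= 5370.45 kN

5370.45


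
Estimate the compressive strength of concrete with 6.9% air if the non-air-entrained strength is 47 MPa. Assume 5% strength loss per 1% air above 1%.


Strength loss = (6.9 - 1) * 5 = 29.5%
f'c = 47 * (1 - 29.5/100)
= 33.14 MPa

33.14


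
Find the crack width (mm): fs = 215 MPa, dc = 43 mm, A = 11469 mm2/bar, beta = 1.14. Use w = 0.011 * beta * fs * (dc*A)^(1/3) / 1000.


w = 0.011 * beta * fs * (dc * A)^(1/3) / 1000
= 0.011 * 1.14 * 215 * (43 * 11469)^(1/3) / 1000
= 0.213 mm

0.213


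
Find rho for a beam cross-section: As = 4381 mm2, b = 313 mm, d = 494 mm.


rho = As / (b * d)
= 4381 / (313 * 494)
= 0.0283

0.0283


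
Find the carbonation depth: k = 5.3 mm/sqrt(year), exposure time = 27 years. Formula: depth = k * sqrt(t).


depth = k * sqrt(t)
= 5.3 * sqrt(27)
= 27.54 mm

27.54


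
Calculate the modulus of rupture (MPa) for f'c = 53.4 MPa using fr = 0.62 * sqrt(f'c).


fr = 0.62 * sqrt(53.4)
= 4.531 MPa

4.531


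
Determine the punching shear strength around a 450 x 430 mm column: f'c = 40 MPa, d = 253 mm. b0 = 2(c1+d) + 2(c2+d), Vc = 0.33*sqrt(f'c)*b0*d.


b0 = 2*(450 + 253) + 2*(430 + 253) = 2772 mm
Vc = 0.33 * sqrt(40) * 2772 * 253 / 1000
= 1463.72 kN

1463.72


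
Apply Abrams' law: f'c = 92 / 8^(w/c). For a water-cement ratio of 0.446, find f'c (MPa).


f'c = 92 / 8^0.446
= 92 / 2.528
= 36.39 MPa

36.39


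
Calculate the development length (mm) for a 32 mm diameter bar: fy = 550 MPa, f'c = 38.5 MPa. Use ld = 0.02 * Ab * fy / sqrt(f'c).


Ab = pi * 32^2 / 4 = 804.248 mm2
ld = 0.02 * 804.248 * 550 / sqrt(38.5)
= 1425.8 mm

1425.8


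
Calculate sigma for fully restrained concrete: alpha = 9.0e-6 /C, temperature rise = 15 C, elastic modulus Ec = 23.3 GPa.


sigma = alpha * dT * Ec
= 9.0e-6 * 15 * 23.3 * 1000
= 3.146 MPa

3.146


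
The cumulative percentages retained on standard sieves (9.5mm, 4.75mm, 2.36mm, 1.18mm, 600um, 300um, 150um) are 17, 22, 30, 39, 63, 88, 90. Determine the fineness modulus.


FM = sum(cumulative % retained) / 100
= 349 / 100
= 3.49

3.49
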